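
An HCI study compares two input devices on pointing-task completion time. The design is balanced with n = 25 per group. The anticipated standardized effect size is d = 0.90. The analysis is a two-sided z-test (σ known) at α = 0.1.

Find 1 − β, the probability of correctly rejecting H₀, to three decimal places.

Power ≈ 0.938

Noncentrality parameter: δ = d·√(n/2) = 0.90 × √(25/2) = 3.1820
Critical value for a two-sided test at α = 0.1: z_{α/2} = 1.645.
Power = Φ(δ − 1.645) + Φ(−δ − 1.645) = Φ(1.537) + Φ(-4.827) = 0.9379 + 0.0000 = 0.9379.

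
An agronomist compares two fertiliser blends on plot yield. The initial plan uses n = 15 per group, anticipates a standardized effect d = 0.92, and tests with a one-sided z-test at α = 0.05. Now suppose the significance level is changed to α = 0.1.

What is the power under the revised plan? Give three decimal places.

δ = d·√(n/2) = 0.92 × √(15/2) = 2.5195 (unchanged). New critical value: z_{0.1} = 1.282.
Revised power = Φ(δ − 1.282) = Φ(1.238) = 0.8921.

Power ≈ 0.892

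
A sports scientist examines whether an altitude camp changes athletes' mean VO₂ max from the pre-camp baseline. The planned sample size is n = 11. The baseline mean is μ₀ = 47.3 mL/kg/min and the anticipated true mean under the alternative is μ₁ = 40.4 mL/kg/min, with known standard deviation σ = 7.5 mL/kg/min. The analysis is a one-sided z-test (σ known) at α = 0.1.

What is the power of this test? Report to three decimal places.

Standardized effect: d = |μ₁ − μ₀| / σ = |40.4 − 47.3| / 7.5 = 0.9200
Noncentrality parameter: λ = d·√n = 0.9200 × √11 = 3.0513
One-sided α = 0.1 → critical value z_{0.1} = 1.282.
Power = P(Z > 1.282 − λ) = Φ(1.770) = 0.9616.

Power ≈ 0.962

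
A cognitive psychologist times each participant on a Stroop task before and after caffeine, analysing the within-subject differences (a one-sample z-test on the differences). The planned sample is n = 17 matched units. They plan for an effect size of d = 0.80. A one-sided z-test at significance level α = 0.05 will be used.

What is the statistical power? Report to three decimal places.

Noncentrality parameter: λ = d·√n = 0.80 × √17 = 3.2985
One-sided α = 0.05 → critical value z_{0.05} = 1.645.
Power = Φ(λ − 1.645) = Φ(1.654) = 0.9509.

Power ≈ 0.951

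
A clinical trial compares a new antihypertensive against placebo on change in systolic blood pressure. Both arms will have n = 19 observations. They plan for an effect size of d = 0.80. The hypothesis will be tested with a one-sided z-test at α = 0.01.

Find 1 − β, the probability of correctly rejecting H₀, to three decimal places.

Power ≈ 0.555

Noncentrality parameter: δ = d·√(n/2) = 0.80 × √(19/2) = 2.4658
One-sided α = 0.01 → critical value z_{0.01} = 2.326.
Power = P(Z > 2.326 − δ) = Φ(0.139) = 0.5554.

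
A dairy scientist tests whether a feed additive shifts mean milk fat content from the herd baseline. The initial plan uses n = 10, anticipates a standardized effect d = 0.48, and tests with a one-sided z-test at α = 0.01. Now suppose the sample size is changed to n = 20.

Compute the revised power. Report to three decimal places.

With n = 20: δ = d·√n = 0.48 × √20 = 2.1466. Critical value z_{0.01} = 2.326.
Revised power = Φ(δ − 2.326) = Φ(-0.180) = 0.4287.

Power ≈ 0.429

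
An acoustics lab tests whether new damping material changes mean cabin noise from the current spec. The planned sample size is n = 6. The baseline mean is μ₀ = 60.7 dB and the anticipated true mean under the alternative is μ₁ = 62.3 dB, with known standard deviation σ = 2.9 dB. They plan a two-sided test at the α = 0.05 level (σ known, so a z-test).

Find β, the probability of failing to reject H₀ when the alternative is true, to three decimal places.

Standardized effect: d = |μ₁ − μ₀| / σ = |62.3 − 60.7| / 2.9 = 0.5517
Noncentrality parameter: δ = d·√n = 0.5517 × √6 = 1.3514
Critical value for a two-sided test at α = 0.05: z_{α/2} = 1.960.
Power = Φ(δ − 1.960) + Φ(−δ − 1.960) = Φ(-0.609) + Φ(-3.311) = 0.2714 + 0.0005 = 0.2719.
Type II error: β = 1 − power = 1 − 0.2719 = 0.7281.

β ≈ 0.728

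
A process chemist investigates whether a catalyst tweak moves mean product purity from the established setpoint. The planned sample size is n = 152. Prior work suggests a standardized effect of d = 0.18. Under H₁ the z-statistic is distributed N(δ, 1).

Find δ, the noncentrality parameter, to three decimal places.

δ ≈ 2.219

δ = d·√n = 0.18 × √152 = 2.2192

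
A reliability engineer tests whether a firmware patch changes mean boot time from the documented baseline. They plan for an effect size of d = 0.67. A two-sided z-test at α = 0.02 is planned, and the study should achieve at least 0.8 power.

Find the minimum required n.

n = 23

Set Φ(δ − 2.326) = 0.8; then δ − 2.326 = Φ⁻¹(0.8) = 0.842, giving δ = 3.168.
(For δ > 0 the lower-tail rejection region contributes negligibly to power, so the one-term inversion is standard.)
δ = d·√n ⇒ n = (δ/d)² = (3.168 / 0.67)² = 22.36.
Rounding up, n = 23.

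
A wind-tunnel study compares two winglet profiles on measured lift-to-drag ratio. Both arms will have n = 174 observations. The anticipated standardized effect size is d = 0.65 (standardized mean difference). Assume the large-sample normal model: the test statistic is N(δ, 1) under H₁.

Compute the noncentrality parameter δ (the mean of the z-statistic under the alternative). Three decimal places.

The noncentrality parameter scales effect size by the design's sample-size factor: δ = d·√(n/2) = 0.65 × √(174/2) = 6.0628

δ ≈ 6.063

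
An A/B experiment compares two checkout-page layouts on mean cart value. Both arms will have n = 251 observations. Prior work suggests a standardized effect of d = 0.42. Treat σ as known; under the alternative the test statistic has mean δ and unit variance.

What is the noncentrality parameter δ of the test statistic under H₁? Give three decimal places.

The noncentrality parameter scales effect size by the design's sample-size factor: δ = d·√(n/2) = 0.42 × √(251/2) = 4.7051

δ ≈ 4.705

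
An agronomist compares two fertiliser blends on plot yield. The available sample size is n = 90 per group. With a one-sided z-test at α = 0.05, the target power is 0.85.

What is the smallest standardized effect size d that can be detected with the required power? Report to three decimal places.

Need Φ(δ − 1.645) = 0.85, so δ = 1.645 + 1.036 = 2.681.
δ = d·√(n/2) ⇒ d = δ/√(n/2) = 2.681/√(90/2) = 0.3997.

d ≈ 0.400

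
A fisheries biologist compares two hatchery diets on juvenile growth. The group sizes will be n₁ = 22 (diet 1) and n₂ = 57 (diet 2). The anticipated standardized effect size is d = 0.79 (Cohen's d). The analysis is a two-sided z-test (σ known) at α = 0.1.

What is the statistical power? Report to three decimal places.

Power ≈ 0.934

Noncentrality parameter: δ = d / √(1/n₁ + 1/n₂) = 0.79 / √(1/22 + 1/57) = 3.1475
Two-sided α = 0.1 → critical value z_{0.05} = 1.645.
Power = Φ(δ − 1.645) + Φ(−δ − 1.645) = Φ(1.503) + Φ(-4.792) = 0.9335 + 0.0000 = 0.9335.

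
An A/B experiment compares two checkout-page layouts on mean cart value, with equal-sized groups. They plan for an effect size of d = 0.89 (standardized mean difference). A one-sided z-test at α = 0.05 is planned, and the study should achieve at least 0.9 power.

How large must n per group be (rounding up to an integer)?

n = 22 per group

Set Φ(δ − 1.645) = 0.9; then δ − 1.645 = Φ⁻¹(0.9) = 1.282, giving δ = 2.926.
δ = d·√(n/2) ⇒ n = 2(δ/d)² = 2 × (2.926 / 0.89)² = 21.62.
Round up to the next whole unit.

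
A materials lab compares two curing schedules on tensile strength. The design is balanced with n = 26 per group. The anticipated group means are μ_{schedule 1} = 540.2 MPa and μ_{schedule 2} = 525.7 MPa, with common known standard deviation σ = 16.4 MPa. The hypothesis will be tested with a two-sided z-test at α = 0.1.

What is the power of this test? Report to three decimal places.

Standardized effect: d = |μ_{schedule 1} − μ_{schedule 2}| / σ = |540.2 − 525.7| / 16.4 = 0.8841
Noncentrality parameter: δ = d·√(n/2) = 0.8841 × √(26/2) = 3.1878
Two-sided α = 0.1 → critical value z_{0.05} = 1.645.
Power = Φ(δ − 1.645) + Φ(−δ − 1.645) = Φ(1.543) + Φ(-4.833) = 0.9386 + 0.0000 = 0.9386.

Power ≈ 0.939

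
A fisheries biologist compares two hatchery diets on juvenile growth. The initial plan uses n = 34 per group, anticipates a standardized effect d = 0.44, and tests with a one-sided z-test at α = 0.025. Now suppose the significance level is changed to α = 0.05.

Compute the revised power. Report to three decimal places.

δ = d·√(n/2) = 0.44 × √(34/2) = 1.8142 (unchanged). New critical value: z_{0.05} = 1.645.
Revised power = P(Z > 1.645 − δ) = Φ(0.169) = 0.5672.

Power ≈ 0.567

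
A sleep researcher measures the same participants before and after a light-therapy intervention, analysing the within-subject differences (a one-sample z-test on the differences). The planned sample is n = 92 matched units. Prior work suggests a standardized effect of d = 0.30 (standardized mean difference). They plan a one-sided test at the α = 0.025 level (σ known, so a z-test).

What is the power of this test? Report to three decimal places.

Power ≈ 0.821

Noncentrality parameter: δ = d·√n = 0.30 × √92 = 2.8775
One-sided α = 0.025 → critical value z_{0.025} = 1.960.
Power = P(Z > 1.960 − δ) = Φ(0.918) = 0.8206.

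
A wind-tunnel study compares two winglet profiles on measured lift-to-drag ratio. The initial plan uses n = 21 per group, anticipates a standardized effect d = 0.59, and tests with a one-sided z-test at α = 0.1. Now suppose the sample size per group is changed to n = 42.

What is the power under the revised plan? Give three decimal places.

With n = 42 per group: δ = d·√(n/2) = 0.59 × √(42/2) = 2.7037. Critical value z_{0.1} = 1.282.
Revised power = Φ(δ − 1.282) = Φ(1.422) = 0.9225.

Power ≈ 0.923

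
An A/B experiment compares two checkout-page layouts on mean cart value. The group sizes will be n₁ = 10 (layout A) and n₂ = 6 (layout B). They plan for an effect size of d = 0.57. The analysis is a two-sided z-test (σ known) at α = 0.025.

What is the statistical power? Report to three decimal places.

Noncentrality parameter: δ = d / √(1/n₁ + 1/n₂) = 0.57 / √(1/10 + 1/6) = 1.1038
Two-sided α = 0.025 → critical value z_{0.0125} = 2.241.
Power = Φ(δ − 2.241) + Φ(−δ − 2.241) = Φ(-1.138) + Φ(-3.345) = 0.1276 + 0.0004 = 0.1281.

Power ≈ 0.128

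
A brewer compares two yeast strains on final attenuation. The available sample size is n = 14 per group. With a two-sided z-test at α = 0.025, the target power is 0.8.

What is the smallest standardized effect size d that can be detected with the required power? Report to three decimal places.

d ≈ 1.165

Required noncentrality: δ = z_{0.0125} + z_{0.20} = 2.241 + 0.842 = 3.083.
(The second rejection-region term Φ(−δ − z_{α/2}) is negligible and dropped.)
δ = d·√(n/2) ⇒ d = δ/√(n/2) = 3.083/√(14/2) = 1.1653.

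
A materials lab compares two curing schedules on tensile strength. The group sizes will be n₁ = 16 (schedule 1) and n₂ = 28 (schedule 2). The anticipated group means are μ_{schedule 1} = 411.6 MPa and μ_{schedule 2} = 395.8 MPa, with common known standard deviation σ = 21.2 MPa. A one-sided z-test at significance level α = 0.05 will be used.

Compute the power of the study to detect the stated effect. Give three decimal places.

Standardized effect: d = |μ_{schedule 1} − μ_{schedule 2}| / σ = |411.6 − 395.8| / 21.2 = 0.7453
Noncentrality parameter: δ = d / √(1/n₁ + 1/n₂) = 0.7453 / √(1/16 + 1/28) = 2.3781
One-sided α = 0.05 → critical value z_{0.05} = 1.645.
Power = Φ(δ − 1.645) = Φ(0.733) = 0.7683.

Power ≈ 0.768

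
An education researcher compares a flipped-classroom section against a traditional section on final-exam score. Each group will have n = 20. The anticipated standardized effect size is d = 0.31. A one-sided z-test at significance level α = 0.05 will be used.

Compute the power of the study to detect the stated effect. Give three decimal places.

Power ≈ 0.253

Noncentrality parameter: δ = d·√(n/2) = 0.31 × √(20/2) = 0.9803
One-sided α = 0.05 → critical value z_{0.05} = 1.645.
Power = Φ(δ − 1.645) = Φ(-0.665) = 0.2532.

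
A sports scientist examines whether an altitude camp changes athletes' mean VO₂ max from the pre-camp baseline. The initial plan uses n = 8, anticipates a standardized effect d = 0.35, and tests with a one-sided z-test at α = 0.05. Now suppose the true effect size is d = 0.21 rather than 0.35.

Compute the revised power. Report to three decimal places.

With d = 0.21: δ = d·√n = 0.21 × √8 = 0.5940. Critical value z_{0.05} = 1.645.
Revised power = P(Z > 1.645 − δ) = Φ(-1.051) = 0.1467.

Power ≈ 0.147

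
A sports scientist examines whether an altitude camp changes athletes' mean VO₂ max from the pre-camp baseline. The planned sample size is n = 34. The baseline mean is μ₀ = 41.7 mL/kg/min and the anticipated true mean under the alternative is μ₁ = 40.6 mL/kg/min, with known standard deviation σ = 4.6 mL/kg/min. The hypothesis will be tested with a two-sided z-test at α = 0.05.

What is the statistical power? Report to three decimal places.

Standardized effect: d = |μ₁ − μ₀| / σ = |40.6 − 41.7| / 4.6 = 0.2391
Noncentrality parameter: δ = d·√n = 0.2391 × √34 = 1.3944
Critical value for a two-sided test at α = 0.05: z_{α/2} = 1.960.
Power = Φ(δ − 1.960) + Φ(−δ − 1.960) = Φ(-0.566) + Φ(-3.354) = 0.2858 + 0.0004 = 0.2862.

Power ≈ 0.286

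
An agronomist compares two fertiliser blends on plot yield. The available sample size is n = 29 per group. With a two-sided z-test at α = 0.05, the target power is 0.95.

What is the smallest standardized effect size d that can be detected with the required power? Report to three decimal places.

Need Φ(δ − 1.960) = 0.95, so δ = 1.960 + 1.645 = 3.605.
(Lower-tail contribution to power is negligible for δ > 0.)
δ = d·√(n/2) ⇒ d = δ/√(n/2) = 3.605/√(29/2) = 0.9467.

d ≈ 0.947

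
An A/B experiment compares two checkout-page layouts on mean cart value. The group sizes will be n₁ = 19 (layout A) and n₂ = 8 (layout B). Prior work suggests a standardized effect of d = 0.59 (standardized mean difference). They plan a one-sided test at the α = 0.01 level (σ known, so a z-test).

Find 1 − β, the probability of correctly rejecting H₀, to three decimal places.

Power ≈ 0.177

Noncentrality parameter: δ = d / √(1/n₁ + 1/n₂) = 0.59 / √(1/19 + 1/8) = 1.3999
Critical value for a one-sided test at α = 0.01: z_α = 2.326.
Power = Φ(δ − 2.326) = Φ(-0.926) = 0.1771.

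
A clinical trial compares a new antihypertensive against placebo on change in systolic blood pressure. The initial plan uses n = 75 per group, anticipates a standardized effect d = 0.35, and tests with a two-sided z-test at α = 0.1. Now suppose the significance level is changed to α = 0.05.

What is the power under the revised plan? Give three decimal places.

Power ≈ 0.573

δ = d·√(n/2) = 0.35 × √(75/2) = 2.1433 (unchanged). New critical value: z_{0.025} = 1.960.
Revised power = Φ(δ − 1.960) + Φ(−δ − 1.960) = Φ(0.183) + Φ(-4.103) = 0.5727 + 0.0000 = 0.5728.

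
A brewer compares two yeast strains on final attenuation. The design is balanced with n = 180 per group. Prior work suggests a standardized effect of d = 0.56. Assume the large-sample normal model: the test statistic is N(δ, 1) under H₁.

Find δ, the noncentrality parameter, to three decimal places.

δ ≈ 5.313

δ = d·√(n/2) = 0.56 × √(180/2) = 5.3126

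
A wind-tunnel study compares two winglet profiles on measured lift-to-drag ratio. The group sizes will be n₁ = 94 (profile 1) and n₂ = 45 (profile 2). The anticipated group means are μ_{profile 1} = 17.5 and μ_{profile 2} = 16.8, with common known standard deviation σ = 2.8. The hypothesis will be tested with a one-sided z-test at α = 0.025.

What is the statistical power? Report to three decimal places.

Standardized effect: d = |μ_{profile 1} − μ_{profile 2}| / σ = |17.5 − 16.8| / 2.8 = 0.2500
Noncentrality parameter: δ = d / √(1/n₁ + 1/n₂) = 0.2500 / √(1/94 + 1/45) = 1.3791
One-sided α = 0.025 → critical value z_{0.025} = 1.960.
Power = P(Z > 1.960 − δ) = Φ(-0.581) = 0.2807.

Power ≈ 0.281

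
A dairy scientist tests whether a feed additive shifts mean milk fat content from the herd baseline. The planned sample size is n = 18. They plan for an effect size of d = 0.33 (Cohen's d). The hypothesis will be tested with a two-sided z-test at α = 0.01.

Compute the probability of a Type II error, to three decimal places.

Noncentrality parameter: δ = d·√n = 0.33 × √18 = 1.4001
Critical value for a two-sided test at α = 0.01: z_{α/2} = 2.576.
Power = Φ(δ − 2.576) + Φ(−δ − 2.576) = Φ(-1.176) + Φ(-3.976) = 0.1198 + 0.0000 = 0.1199.
Type II error: β = 1 − power = 1 − 0.1199 = 0.8801.

β ≈ 0.880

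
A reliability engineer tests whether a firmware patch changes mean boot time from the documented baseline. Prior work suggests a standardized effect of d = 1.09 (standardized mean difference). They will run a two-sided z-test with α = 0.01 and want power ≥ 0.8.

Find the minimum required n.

n = 10

Set Φ(δ − 2.576) = 0.8; then δ − 2.576 = Φ⁻¹(0.8) = 0.842, giving δ = 3.417.
(Ignoring the negligible lower-tail rejection probability gives the usual closed-form inversion.)
δ = d·√n ⇒ n = (δ/d)² = (3.417 / 1.09)² = 9.83.
Rounding up, n = 10.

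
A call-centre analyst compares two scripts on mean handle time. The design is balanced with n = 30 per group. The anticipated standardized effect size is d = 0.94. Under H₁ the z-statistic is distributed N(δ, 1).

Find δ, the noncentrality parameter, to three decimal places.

δ = d·√(n/2) = 0.94 × √(30/2) = 3.6406

δ ≈ 3.641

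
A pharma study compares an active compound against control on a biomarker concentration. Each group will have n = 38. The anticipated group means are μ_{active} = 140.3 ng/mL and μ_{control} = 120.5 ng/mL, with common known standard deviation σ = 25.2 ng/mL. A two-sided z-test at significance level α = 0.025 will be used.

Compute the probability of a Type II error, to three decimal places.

β ≈ 0.118

Standardized effect: d = |μ_{active} − μ_{control}| / σ = |140.3 − 120.5| / 25.2 = 0.7857
Noncentrality parameter: δ = d·√(n/2) = 0.7857 × √(38/2) = 3.4248
Critical value for a two-sided test at α = 0.025: z_{α/2} = 2.241.
Power = Φ(δ − 2.241) + Φ(−δ − 2.241) = Φ(1.183) + Φ(-5.666) = 0.8817 + 0.0000 = 0.8817.
Type II error: β = 1 − power = 1 − 0.8817 = 0.1183.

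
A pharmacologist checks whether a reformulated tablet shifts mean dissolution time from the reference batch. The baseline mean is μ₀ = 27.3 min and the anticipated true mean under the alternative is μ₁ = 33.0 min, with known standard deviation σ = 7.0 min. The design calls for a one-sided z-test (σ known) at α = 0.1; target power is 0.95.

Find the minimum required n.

n = 13

Standardized effect: d = |μ₁ − μ₀| / σ = |33.0 − 27.3| / 7.0 = 0.8143
For power 0.95 need Φ(δ − z_{0.1}) = 0.95, so δ = z_{0.1} + z_{0.05} = 1.282 + 1.645 = 2.926.
δ = d·√n ⇒ n = (δ/d)² = (2.926 / 0.8143)² = 12.92.
Rounding up, n = 13.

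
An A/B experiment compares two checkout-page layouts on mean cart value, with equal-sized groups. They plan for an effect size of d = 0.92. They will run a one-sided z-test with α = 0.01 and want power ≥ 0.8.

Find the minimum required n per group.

n = 24 per group

Set Φ(δ − 2.326) = 0.8; then δ − 2.326 = Φ⁻¹(0.8) = 0.842, giving δ = 3.168.
δ = d·√(n/2) ⇒ n = 2(δ/d)² = 2 × (3.168 / 0.92)² = 23.71.
Round up to the next whole unit.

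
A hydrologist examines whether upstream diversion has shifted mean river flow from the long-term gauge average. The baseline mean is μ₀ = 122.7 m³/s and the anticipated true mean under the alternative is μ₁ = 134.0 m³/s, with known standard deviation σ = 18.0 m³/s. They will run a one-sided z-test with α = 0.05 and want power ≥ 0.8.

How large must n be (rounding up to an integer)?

n = 16

Standardized effect: d = |μ₁ − μ₀| / σ = |134.0 − 122.7| / 18.0 = 0.6278
Set Φ(δ − 1.645) = 0.8; then δ − 1.645 = Φ⁻¹(0.8) = 0.842, giving δ = 2.486.
δ = d·√n ⇒ n = (δ/d)² = (2.486 / 0.6278)² = 15.69.
Rounding up, n = 16.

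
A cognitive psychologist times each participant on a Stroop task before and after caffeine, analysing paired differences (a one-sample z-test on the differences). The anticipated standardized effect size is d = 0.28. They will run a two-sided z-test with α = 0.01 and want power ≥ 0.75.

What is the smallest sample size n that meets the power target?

n = 135

For power 0.75 need Φ(δ − z_{0.005}) = 0.75, so δ = z_{0.005} + z_{0.25} = 2.576 + 0.674 = 3.250.
(Ignoring the negligible lower-tail rejection probability gives the usual closed-form inversion.)
δ = d·√n ⇒ n = (δ/d)² = (3.250 / 0.28)² = 134.75.
Round up to the next whole unit.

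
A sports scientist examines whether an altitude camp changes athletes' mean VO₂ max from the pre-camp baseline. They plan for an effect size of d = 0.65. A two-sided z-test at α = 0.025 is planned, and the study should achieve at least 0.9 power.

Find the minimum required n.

Set Φ(δ − 2.241) = 0.9; then δ − 2.241 = Φ⁻¹(0.9) = 1.282, giving δ = 3.523.
(The Φ(−δ − z_{α/2}) term is vanishingly small for δ > 0 and is dropped in the standard sample-size formula.)
δ = d·√n ⇒ n = (δ/d)² = (3.523 / 0.65)² = 29.38.
Rounding up, n = 30.

n = 30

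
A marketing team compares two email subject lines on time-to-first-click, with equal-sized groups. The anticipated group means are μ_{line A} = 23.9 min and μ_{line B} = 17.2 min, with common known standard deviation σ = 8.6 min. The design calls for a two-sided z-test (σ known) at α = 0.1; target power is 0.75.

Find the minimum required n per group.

n = 18 per group

Standardized effect: d = |μ_{line A} − μ_{line B}| / σ = |23.9 − 17.2| / 8.6 = 0.7791
Set Φ(δ − 1.645) = 0.75; then δ − 1.645 = Φ⁻¹(0.75) = 0.674, giving δ = 2.319.
(Ignoring the negligible lower-tail rejection probability gives the usual closed-form inversion.)
δ = d·√(n/2) ⇒ n = 2(δ/d)² = 2 × (2.319 / 0.7791)² = 17.73.
Round up to the next whole unit.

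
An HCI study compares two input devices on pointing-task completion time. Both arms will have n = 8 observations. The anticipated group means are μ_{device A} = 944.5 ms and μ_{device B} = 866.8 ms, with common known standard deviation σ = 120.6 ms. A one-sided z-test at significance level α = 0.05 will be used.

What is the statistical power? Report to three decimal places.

Power ≈ 0.361

Standardized effect: d = |μ_{device A} − μ_{device B}| / σ = |944.5 − 866.8| / 120.6 = 0.6443
Noncentrality parameter: δ = d·√(n/2) = 0.6443 × √(8/2) = 1.2886
Critical value for a one-sided test at α = 0.05: z_α = 1.645.
Power = P(Z > 1.645 − δ) = Φ(-0.356) = 0.3608.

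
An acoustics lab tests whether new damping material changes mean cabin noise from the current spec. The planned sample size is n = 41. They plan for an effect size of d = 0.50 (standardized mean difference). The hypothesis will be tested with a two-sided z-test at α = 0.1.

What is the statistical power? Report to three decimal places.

Power ≈ 0.940

Noncentrality parameter: δ = d·√n = 0.50 × √41 = 3.2016
Critical value for a two-sided test at α = 0.1: z_{α/2} = 1.645.
Power = Φ(δ − 1.645) + Φ(−δ − 1.645) = Φ(1.557) + Φ(-4.846) = 0.9402 + 0.0000 = 0.9402.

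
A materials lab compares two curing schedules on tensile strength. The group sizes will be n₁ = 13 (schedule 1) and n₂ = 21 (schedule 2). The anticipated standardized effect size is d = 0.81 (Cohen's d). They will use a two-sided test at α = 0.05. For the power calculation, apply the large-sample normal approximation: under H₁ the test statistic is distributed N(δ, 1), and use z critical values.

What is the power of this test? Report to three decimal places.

Noncentrality parameter: δ = d / √(1/n₁ + 1/n₂) = 0.81 / √(1/13 + 1/21) = 2.2952
Two-sided α = 0.05 → critical value z_{0.025} = 1.960.
Power = Φ(δ − 1.960) + Φ(−δ − 1.960) = Φ(0.335) + Φ(-4.255) = 0.6313 + 0.0000 = 0.6313.

Power ≈ 0.631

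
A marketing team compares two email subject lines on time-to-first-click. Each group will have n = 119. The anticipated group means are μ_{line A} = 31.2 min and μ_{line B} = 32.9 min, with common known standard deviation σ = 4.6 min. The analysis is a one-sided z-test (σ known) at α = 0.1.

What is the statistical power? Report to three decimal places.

Standardized effect: d = |μ_{line A} − μ_{line B}| / σ = |31.2 − 32.9| / 4.6 = 0.3696
Noncentrality parameter: δ = d·√(n/2) = 0.3696 × √(119/2) = 2.8507
Critical value for a one-sided test at α = 0.1: z_α = 1.282.
Power = Φ(δ − 1.282) = Φ(1.569) = 0.9417.

Power ≈ 0.942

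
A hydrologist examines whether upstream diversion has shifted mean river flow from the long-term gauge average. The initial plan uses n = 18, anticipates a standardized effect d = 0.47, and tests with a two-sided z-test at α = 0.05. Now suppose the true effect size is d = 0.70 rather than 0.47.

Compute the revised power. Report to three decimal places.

Power ≈ 0.844

With d = 0.70: δ = d·√n = 0.70 × √18 = 2.9698. Critical value z_{0.025} = 1.960.
Revised power = Φ(δ − 1.960) + Φ(−δ − 1.960) = Φ(1.010) + Φ(-4.930) = 0.8437 + 0.0000 = 0.8437.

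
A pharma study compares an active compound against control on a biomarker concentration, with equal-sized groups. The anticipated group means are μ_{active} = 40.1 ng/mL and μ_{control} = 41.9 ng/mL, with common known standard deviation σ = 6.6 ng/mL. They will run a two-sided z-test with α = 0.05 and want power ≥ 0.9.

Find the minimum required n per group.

Standardized effect: d = |μ_{active} − μ_{control}| / σ = |40.1 − 41.9| / 6.6 = 0.2727
Set Φ(δ − 1.960) = 0.9; then δ − 1.960 = Φ⁻¹(0.9) = 1.282, giving δ = 3.242.
(Ignoring the negligible lower-tail rejection probability gives the usual closed-form inversion.)
δ = d·√(n/2) ⇒ n = 2(δ/d)² = 2 × (3.242 / 0.2727)² = 282.53.
Round up to the next whole unit.

n = 283 per group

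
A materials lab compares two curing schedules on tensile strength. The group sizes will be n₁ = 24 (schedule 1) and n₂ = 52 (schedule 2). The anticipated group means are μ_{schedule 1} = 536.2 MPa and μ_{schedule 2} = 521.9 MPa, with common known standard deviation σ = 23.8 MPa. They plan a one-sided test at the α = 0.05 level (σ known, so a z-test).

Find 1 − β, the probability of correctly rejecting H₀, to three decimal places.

Standardized effect: d = |μ_{schedule 1} − μ_{schedule 2}| / σ = |536.2 − 521.9| / 23.8 = 0.6008
Noncentrality parameter: δ = d / √(1/n₁ + 1/n₂) = 0.6008 / √(1/24 + 1/52) = 2.4348
Critical value for a one-sided test at α = 0.05: z_α = 1.645.
Power = Φ(δ − 1.645) = Φ(0.790) = 0.7852.

Power ≈ 0.785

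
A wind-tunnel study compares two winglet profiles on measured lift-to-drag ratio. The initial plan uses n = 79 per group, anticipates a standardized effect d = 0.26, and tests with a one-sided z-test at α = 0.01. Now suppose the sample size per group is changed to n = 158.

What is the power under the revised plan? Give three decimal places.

Power ≈ 0.494

With n = 158 per group: δ = d·√(n/2) = 0.26 × √(158/2) = 2.3109. Critical value z_{0.01} = 2.326.
Revised power = P(Z > 2.326 − δ) = Φ(-0.015) = 0.4938.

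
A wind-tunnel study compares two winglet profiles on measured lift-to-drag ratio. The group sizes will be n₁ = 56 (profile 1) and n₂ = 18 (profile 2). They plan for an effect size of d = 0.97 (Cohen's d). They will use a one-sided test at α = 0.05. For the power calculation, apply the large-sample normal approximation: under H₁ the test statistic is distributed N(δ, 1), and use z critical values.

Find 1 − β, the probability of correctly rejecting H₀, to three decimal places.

Power ≈ 0.974

Noncentrality parameter: δ = d / √(1/n₁ + 1/n₂) = 0.97 / √(1/56 + 1/18) = 3.5800
Critical value for a one-sided test at α = 0.05: z_α = 1.645.
Power = P(Z > 1.645 − δ) = Φ(1.935) = 0.9735.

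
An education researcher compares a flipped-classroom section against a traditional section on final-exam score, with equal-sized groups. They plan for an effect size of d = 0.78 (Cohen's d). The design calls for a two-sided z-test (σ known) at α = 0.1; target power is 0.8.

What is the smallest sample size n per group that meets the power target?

n = 21 per group

Set Φ(δ − 1.645) = 0.8; then δ − 1.645 = Φ⁻¹(0.8) = 0.842, giving δ = 2.486.
(The Φ(−δ − z_{α/2}) term is vanishingly small for δ > 0 and is dropped in the standard sample-size formula.)
δ = d·√(n/2) ⇒ n = 2(δ/d)² = 2 × (2.486 / 0.78)² = 20.32.
Rounding up, n = 21 per group.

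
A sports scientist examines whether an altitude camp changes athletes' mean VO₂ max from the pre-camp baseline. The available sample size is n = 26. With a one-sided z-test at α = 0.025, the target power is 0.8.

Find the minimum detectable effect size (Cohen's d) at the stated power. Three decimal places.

d ≈ 0.549

Need Φ(δ − 1.960) = 0.8, so δ = 1.960 + 0.842 = 2.802.
δ = d·√n ⇒ d = δ/√n = 2.802/√26 = 0.5494.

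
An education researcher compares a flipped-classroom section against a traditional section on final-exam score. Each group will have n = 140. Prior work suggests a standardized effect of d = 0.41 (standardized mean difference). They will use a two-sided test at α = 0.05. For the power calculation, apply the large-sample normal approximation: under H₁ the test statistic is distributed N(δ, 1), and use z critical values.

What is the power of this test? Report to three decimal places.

Power ≈ 0.929

Noncentrality parameter: δ = d·√(n/2) = 0.41 × √(140/2) = 3.4303
Critical value for a two-sided test at α = 0.05: z_{α/2} = 1.960.
Power = Φ(δ − 1.960) + Φ(−δ − 1.960) = Φ(1.470) + Φ(-5.390) = 0.9293 + 0.0000 = 0.9293.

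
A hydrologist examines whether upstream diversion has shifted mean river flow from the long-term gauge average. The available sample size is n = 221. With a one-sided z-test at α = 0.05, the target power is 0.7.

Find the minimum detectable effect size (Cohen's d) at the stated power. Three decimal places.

Required noncentrality: δ = z_{0.05} + z_{0.30} = 1.645 + 0.524 = 2.169.
δ = d·√n ⇒ d = δ/√n = 2.169/√221 = 0.1459.

d ≈ 0.146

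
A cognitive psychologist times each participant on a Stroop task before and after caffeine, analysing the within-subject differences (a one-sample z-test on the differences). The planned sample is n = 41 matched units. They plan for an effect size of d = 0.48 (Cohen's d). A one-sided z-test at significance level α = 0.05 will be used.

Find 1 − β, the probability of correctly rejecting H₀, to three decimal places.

Noncentrality parameter: δ = d·√n = 0.48 × √41 = 3.0735
Critical value for a one-sided test at α = 0.05: z_α = 1.645.
Power = P(Z > 1.645 − δ) = Φ(1.429) = 0.9234.

Power ≈ 0.923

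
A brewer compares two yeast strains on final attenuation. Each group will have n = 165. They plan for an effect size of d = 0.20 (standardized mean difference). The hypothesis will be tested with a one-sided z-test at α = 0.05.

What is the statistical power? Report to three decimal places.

Noncentrality parameter: δ = d·√(n/2) = 0.20 × √(165/2) = 1.8166
One-sided α = 0.05 → critical value z_{0.05} = 1.645.
Power = P(Z > 1.645 − δ) = Φ(0.172) = 0.5682.

Power ≈ 0.568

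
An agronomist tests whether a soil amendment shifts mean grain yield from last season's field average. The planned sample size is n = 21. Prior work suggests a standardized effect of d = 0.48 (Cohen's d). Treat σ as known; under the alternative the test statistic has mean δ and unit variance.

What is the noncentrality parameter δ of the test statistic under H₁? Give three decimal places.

The noncentrality parameter scales effect size by the design's sample-size factor: δ = d·√n = 0.48 × √21 = 2.1996

δ ≈ 2.200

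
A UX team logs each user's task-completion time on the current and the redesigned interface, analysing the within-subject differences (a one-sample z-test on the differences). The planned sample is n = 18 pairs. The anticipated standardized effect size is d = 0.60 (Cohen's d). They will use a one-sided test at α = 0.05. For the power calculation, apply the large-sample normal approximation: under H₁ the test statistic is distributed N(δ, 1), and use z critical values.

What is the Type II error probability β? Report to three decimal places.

Noncentrality parameter: δ = d·√n = 0.60 × √18 = 2.5456
One-sided α = 0.05 → critical value z_{0.05} = 1.645.
Power = Φ(δ − 1.645) = Φ(0.901) = 0.8161.
Type II error: β = 1 − power = 1 − 0.8161 = 0.1839.

β ≈ 0.184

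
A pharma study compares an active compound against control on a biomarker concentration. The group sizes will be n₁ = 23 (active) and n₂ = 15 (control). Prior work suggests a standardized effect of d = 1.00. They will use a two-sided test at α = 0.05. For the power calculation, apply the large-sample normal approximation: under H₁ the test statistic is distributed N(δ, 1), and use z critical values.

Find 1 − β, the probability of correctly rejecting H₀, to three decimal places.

Power ≈ 0.854

Noncentrality parameter: λ = d / √(1/n₁ + 1/n₂) = 1.00 / √(1/23 + 1/15) = 3.0131
Two-sided α = 0.05 → critical value z_{0.025} = 1.960.
Power = Φ(λ − 1.960) + Φ(−λ − 1.960) = Φ(1.053) + Φ(-4.973) = 0.8539 + 0.0000 = 0.8539.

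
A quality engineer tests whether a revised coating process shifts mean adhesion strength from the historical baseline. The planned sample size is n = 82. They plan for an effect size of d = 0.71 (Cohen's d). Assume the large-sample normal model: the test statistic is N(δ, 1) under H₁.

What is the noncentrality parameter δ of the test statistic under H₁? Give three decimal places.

δ ≈ 6.429

δ = d·√n = 0.71 × √82 = 6.4293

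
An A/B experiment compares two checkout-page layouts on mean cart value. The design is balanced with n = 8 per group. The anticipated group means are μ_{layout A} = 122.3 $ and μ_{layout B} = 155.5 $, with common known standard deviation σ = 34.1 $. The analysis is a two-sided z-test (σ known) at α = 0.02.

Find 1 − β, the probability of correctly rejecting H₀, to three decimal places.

Power ≈ 0.352

Standardized effect: d = |μ_{layout A} − μ_{layout B}| / σ = |122.3 − 155.5| / 34.1 = 0.9736
Noncentrality parameter: δ = d·√(n/2) = 0.9736 × √(8/2) = 1.9472
Critical value for a two-sided test at α = 0.02: z_{α/2} = 2.326.
Power = Φ(δ − 2.326) + Φ(−δ − 2.326) = Φ(-0.379) + Φ(-4.274) = 0.3523 + 0.0000 = 0.3523.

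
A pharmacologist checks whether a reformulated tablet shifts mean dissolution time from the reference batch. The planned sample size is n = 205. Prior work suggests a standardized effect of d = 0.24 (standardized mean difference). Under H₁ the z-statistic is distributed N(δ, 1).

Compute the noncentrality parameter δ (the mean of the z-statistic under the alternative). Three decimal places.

δ ≈ 3.436

The noncentrality parameter scales effect size by the design's sample-size factor: δ = d·√n = 0.24 × √205 = 3.4363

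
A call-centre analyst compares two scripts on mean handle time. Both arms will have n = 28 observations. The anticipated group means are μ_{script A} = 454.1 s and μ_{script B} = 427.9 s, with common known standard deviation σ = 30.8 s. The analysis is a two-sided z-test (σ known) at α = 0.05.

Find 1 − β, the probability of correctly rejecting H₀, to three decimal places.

Power ≈ 0.889

Standardized effect: d = |μ_{script A} − μ_{script B}| / σ = |454.1 − 427.9| / 30.8 = 0.8506
Noncentrality parameter: δ = d·√(n/2) = 0.8506 × √(28/2) = 3.1828
Two-sided α = 0.05 → critical value z_{0.025} = 1.960.
Power = Φ(δ − 1.960) + Φ(−δ − 1.960) = Φ(1.223) + Φ(-5.143) = 0.8893 + 0.0000 = 0.8893.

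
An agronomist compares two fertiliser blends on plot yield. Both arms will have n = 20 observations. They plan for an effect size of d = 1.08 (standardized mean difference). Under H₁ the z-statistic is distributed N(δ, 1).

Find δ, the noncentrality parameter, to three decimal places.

δ ≈ 3.415

The noncentrality parameter scales effect size by the design's sample-size factor: δ = d·√(n/2) = 1.08 × √(20/2) = 3.4153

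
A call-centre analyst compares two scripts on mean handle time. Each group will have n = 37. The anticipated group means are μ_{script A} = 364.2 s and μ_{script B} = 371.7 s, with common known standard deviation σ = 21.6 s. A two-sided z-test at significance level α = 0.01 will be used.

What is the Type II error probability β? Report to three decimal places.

Standardized effect: d = |μ_{script A} − μ_{script B}| / σ = |364.2 − 371.7| / 21.6 = 0.3472
Noncentrality parameter: λ = d·√(n/2) = 0.3472 × √(37/2) = 1.4935
Critical value for a two-sided test at α = 0.01: z_{α/2} = 2.576.
Power = Φ(λ − 2.576) + Φ(−λ − 2.576) = Φ(-1.082) + Φ(-4.069) = 0.1395 + 0.0000 = 0.1396.
Type II error: β = 1 − power = 1 − 0.1396 = 0.8604.

β ≈ 0.860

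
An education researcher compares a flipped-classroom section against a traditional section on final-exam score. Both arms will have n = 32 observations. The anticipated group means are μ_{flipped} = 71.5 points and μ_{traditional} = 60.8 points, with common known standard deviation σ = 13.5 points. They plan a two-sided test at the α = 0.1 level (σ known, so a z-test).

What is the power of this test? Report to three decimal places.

Power ≈ 0.936

Standardized effect: d = |μ_{flipped} − μ_{traditional}| / σ = |71.5 − 60.8| / 13.5 = 0.7926
Noncentrality parameter: δ = d·√(n/2) = 0.7926 × √(32/2) = 3.1704
Two-sided α = 0.1 → critical value z_{0.05} = 1.645.
Power = Φ(δ − 1.645) + Φ(−δ − 1.645) = Φ(1.526) + Φ(-4.815) = 0.9364 + 0.0000 = 0.9364.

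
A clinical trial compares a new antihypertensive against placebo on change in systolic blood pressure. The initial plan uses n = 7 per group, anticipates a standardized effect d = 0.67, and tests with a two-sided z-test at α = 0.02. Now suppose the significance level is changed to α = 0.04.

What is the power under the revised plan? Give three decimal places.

Power ≈ 0.212

δ = d·√(n/2) = 0.67 × √(7/2) = 1.2535 (unchanged). New critical value: z_{0.02} = 2.054.
Revised power = Φ(δ − 2.054) + Φ(−δ − 2.054) = Φ(-0.800) + Φ(-3.307) = 0.2118 + 0.0005 = 0.2122.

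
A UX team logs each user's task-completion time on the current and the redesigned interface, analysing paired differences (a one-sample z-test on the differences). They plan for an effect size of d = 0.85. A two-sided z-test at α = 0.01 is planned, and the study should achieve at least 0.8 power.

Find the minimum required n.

Set Φ(δ − 2.576) = 0.8; then δ − 2.576 = Φ⁻¹(0.8) = 0.842, giving δ = 3.417.
(For δ > 0 the lower-tail rejection region contributes negligibly to power, so the one-term inversion is standard.)
δ = d·√n ⇒ n = (δ/d)² = (3.417 / 0.85)² = 16.16.
Round up to the next whole unit.

n = 17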